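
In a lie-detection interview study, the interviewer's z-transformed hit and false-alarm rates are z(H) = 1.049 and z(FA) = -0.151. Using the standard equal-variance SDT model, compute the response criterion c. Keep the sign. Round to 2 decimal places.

c = −½·[z(H) + z(FA)] = −½·(1.049 + (-0.151)) = -0.449
c < 0: the interviewer has a liberal response bias.

c = -0.45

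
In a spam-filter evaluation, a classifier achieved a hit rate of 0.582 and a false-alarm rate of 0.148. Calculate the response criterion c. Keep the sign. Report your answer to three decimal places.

z(H) = z(0.582) = 0.2070
z(FA) = z(0.148) = -1.0450
c = −½·[z(H) + z(FA)] = −0.5 × (0.2070 + (-1.0450)) = 0.4190

c = 0.419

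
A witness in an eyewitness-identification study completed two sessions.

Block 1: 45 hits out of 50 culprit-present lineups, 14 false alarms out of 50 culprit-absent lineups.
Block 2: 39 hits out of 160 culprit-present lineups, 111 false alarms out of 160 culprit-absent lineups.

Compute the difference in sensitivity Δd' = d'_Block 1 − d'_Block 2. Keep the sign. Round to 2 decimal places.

Δd' = 3.07

Block 1: z(0.9000) = 1.282, z(0.2800) = -0.583, d' = 1.865
Block 2: z(0.2437) = -0.694, z(0.6937) = 0.506, d' = -1.200
Δd' = d'_Block 1 − d'_Block 2 = 1.865 − (-1.200) = 3.065
Block 1 has the higher sensitivity.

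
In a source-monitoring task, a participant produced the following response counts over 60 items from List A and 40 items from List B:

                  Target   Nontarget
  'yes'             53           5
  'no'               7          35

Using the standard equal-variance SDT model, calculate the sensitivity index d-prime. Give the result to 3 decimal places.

d-prime = 2.342

H = 53/60 = 0.8833
FA = 5/40 = 0.1250
z(0.8833) = 1.1916, z(0.1250) = -1.1503
d' = z(H) − z(FA) = 1.1916 − (-1.1503) = 2.3419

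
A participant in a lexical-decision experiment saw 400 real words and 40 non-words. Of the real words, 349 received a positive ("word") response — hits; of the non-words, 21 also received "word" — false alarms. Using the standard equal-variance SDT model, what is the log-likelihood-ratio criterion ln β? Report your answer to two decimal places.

H = 349/400 = 0.8725
FA = 21/40 = 0.5250
z(H) = z(0.8725) = 1.138
z(FA) = z(0.5250) = 0.063
ln β = −½·[z(H)² − z(FA)²] = −0.5 × (1.295 − 0.004) = -0.6455

ln β = -0.65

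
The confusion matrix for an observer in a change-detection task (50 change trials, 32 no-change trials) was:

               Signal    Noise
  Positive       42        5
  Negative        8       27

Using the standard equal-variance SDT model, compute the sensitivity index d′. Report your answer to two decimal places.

d′ = 2.00

H = 42/50 = 0.8400
FA = 5/32 = 0.1562
Φ⁻¹(H) = Φ⁻¹(0.8400) = 0.994
Φ⁻¹(FA) = Φ⁻¹(0.1562) = -1.010
d' = z(H) − z(FA) = 0.994 − (-1.010) = 2.004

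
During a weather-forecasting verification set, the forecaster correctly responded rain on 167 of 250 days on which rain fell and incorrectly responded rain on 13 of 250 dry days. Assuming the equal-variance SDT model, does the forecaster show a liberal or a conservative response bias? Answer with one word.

conservative

z(H) = 0.434, z(FA) = -1.626
c = −½·(z(H) + z(FA)) = 0.596
c > 0 → conservative criterion (biased toward responding “no”).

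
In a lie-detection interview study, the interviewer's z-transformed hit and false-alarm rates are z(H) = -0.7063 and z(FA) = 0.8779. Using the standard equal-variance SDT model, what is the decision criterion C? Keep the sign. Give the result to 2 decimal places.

C = -0.09

c = −½·[z(H) + z(FA)] = −½·(-0.7063 + 0.8779) = -0.0858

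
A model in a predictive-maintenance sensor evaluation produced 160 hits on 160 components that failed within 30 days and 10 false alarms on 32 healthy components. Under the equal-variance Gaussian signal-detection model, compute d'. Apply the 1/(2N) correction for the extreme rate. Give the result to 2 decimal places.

d' = 3.22

The hit rate is 160/160 = 1, so apply the 1/(2N) correction: H → 1 − 1/(2·160) = 0.99687.
z(H) = z(0.99687) = 2.734
z(FA) = z(0.31250) = -0.489
d' = 2.734 − (-0.489) = 3.223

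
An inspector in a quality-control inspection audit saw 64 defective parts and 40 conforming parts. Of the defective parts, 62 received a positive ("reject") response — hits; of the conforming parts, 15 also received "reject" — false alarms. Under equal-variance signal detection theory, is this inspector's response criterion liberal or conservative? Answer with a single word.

z(H) = 1.863, z(FA) = -0.319
c = −½·(z(H) + z(FA)) = -0.772
c < 0 → liberal criterion (biased toward responding “yes”).

liberal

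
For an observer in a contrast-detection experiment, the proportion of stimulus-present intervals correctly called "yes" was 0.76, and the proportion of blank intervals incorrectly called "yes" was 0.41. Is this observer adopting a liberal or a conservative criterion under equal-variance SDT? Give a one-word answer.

z(H) = 0.706, z(FA) = -0.228
c = −½·(z(H) + z(FA)) = -0.239
c < 0 → liberal criterion (biased toward responding “yes”).

liberal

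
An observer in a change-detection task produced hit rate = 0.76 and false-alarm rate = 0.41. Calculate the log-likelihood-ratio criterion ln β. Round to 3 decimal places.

ln β = -0.224

z(H) = z(0.76) = 0.7063
z(FA) = z(0.41) = -0.2275
ln β = −½·[z(H)² − z(FA)²] = −0.5 × (0.4989 − 0.0518) = -0.22355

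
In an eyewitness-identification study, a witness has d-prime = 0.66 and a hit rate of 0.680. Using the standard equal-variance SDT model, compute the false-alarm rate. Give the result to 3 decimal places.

false-alarm rate = 0.424

z(hit rate) = z(0.680) = 0.4677
z(FA) = z(H) − d' = 0.4677 − 0.66 = -0.1923
false-alarm rate = Φ(-0.1923) = 0.4238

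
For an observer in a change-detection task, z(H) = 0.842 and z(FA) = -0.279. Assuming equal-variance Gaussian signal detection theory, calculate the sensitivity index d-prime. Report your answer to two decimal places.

d' = z(H) − z(FA) = 0.842 − (-0.279) = 1.121

d-prime = 1.12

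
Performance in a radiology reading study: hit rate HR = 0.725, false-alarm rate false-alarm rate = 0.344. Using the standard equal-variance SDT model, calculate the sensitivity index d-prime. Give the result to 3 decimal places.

d-prime = 0.999

z(0.725) = 0.5978, z(0.344) = -0.4016
d' = z(H) − z(FA) = 0.5978 − (-0.4016) = 0.9994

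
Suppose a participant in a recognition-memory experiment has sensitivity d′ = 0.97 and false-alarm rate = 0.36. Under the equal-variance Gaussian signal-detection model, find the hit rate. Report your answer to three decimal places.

hit rate = 0.730

z(false-alarm rate) = z(0.36) = -0.3585
z(H) = z(FA) + d' = -0.3585 + 0.97 = 0.6115
hit rate = Φ(0.6115) = 0.7296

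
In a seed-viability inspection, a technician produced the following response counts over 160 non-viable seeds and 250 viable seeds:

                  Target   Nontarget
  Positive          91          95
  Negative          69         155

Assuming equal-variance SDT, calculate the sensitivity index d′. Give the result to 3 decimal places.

H = 91/160 = 0.5687
FA = 95/250 = 0.3800
z(H) = 0.1731
z(FA) = -0.3055
d' = z(H) − z(FA) = 0.1731 − (-0.3055) = 0.4786

d′ = 0.479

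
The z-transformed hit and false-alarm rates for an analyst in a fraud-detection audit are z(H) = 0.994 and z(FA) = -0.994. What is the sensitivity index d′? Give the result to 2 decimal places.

d′ = 1.99

d' = z(H) − z(FA) = 0.994 − (-0.994) = 1.988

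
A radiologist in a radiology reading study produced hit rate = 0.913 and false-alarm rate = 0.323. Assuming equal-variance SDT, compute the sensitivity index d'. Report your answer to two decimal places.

d' = 1.82

z(H) = z(0.913) = 1.3595
z(FA) = z(0.323) = -0.4593
d' = z(H) − z(FA) = 1.3595 − (-0.4593) = 1.8188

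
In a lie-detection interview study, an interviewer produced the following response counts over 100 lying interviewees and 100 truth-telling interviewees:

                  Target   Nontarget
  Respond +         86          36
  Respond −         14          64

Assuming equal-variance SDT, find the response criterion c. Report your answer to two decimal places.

H = 86/100 = 0.8600
FA = 36/100 = 0.3600
z(0.8600) = 1.080, z(0.3600) = -0.358
c = −½·[z(H) + z(FA)] = −0.5 × (1.080 + (-0.358)) = -0.361
c < 0: the interviewer has a liberal response bias.

c = -0.36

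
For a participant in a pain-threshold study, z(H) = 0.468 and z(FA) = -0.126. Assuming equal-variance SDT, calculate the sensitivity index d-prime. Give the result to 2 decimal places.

d' = z(H) − z(FA) = 0.468 − (-0.126) = 0.594

d-prime = 0.59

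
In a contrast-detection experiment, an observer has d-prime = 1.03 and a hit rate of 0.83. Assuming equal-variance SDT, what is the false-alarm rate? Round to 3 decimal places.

z(hit rate) = z(0.83) = 0.9542
z(FA) = z(H) − d' = 0.9542 − 1.03 = -0.0758
false-alarm rate = Φ(-0.0758) = 0.4698

false-alarm rate = 0.470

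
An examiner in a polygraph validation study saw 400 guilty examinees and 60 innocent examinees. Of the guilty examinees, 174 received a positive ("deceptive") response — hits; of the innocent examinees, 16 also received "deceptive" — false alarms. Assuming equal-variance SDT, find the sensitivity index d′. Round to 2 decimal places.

d′ = 0.46

H = 174/400 = 0.4350
FA = 16/60 = 0.2667
z(H) = z(0.4350) = -0.164
z(FA) = z(0.2667) = -0.623
d' = z(H) − z(FA) = -0.164 − (-0.623) = 0.459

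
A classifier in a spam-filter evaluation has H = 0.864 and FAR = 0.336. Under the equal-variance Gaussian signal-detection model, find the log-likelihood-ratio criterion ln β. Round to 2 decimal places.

ln β = -0.51

z(H) = 1.098
z(FA) = -0.423
ln β = −½·[z(H)² − z(FA)²] = −0.5 × (1.206 − 0.179) = -0.5135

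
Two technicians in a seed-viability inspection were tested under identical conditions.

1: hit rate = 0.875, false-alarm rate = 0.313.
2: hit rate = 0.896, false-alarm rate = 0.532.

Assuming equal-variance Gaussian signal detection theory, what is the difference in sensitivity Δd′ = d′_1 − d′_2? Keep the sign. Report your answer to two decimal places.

1: z(0.875) = 1.150, z(0.313) = -0.487, d' = 1.637
2: z(0.896) = 1.259, z(0.532) = 0.080, d' = 1.179
Δd' = d'_1 − d'_2 = 1.637 − 1.179 = 0.458
1 has the higher sensitivity.

Δd′ = 0.46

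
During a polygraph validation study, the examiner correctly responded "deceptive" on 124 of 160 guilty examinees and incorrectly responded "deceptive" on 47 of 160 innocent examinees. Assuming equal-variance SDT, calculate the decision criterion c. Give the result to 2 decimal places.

H = 124/160 = 0.7750
FA = 47/160 = 0.2938
z(H) = z(0.7750) = 0.7554
z(FA) = z(0.2938) = -0.5423
c = −½·[z(H) + z(FA)] = −0.5 × (0.7554 + (-0.5423)) = -0.10655

c = -0.11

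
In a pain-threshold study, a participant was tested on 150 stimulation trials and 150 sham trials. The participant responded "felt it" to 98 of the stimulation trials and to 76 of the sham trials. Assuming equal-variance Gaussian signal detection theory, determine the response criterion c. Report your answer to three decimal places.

c = -0.206

H = 98/150 = 0.6533
FA = 76/150 = 0.5067
Φ⁻¹(H) = Φ⁻¹(0.6533) = 0.3942
Φ⁻¹(FA) = Φ⁻¹(0.5067) = 0.0168
c = −½·[z(H) + z(FA)] = −0.5 × (0.3942 + 0.0168) = -0.2055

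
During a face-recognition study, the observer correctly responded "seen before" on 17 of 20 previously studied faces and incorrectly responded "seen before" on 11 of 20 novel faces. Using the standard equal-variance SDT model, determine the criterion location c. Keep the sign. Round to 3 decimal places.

H = 17/20 = 0.8500
FA = 11/20 = 0.5500
z(0.8500) = 1.0364, z(0.5500) = 0.1257
c = −½·[z(H) + z(FA)] = −0.5 × (1.0364 + 0.1257) = -0.58105
c < 0: the observer has a liberal response bias.

c = -0.581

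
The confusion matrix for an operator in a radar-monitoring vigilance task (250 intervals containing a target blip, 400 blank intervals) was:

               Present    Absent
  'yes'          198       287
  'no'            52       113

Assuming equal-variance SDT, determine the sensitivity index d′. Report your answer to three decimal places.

d′ = 0.238

H = 198/250 = 0.7920
FA = 287/400 = 0.7175
Φ⁻¹(H) = 0.8134
Φ⁻¹(FA) = 0.5754
d' = z(H) − z(FA) = 0.8134 − 0.5754 = 0.2380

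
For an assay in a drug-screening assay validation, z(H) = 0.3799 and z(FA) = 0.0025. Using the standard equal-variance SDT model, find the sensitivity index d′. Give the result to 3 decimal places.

d′ = 0.377

d' = z(H) − z(FA) = 0.3799 − 0.0025 = 0.3774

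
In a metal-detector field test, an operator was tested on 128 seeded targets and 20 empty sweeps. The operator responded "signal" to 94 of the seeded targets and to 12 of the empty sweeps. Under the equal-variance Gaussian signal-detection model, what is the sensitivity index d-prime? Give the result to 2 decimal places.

d-prime = 0.37

H = 94/128 = 0.7344
FA = 12/20 = 0.6000
z(H) = z(0.7344) = 0.6262
z(FA) = z(0.6000) = 0.2533
d' = z(H) − z(FA) = 0.6262 − 0.2533 = 0.3729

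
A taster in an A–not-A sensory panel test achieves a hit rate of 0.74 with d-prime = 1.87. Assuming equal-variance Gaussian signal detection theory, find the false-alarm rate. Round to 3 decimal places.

z(hit rate) = z(0.74) = 0.6433
z(FA) = z(H) − d' = 0.6433 − 1.87 = -1.2267
false-alarm rate = Φ(-1.2267) = 0.1100

false-alarm rate = 0.110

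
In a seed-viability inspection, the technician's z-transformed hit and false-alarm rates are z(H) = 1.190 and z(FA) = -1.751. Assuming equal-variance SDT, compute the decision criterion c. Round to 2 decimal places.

c = −½·[z(H) + z(FA)] = −½·(1.190 + (-1.751)) = 0.2805

c = 0.28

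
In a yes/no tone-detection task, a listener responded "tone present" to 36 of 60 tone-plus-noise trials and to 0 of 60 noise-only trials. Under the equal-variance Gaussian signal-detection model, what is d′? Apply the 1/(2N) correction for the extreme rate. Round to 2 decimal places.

The false-alarm rate is 0/60 = 0, so apply the 1/(2N) correction: FA → 1/(2·60) = 0.00833.
z(H) = z(0.60000) = 0.253
z(FA) = z(0.00833) = -2.394
d' = 0.253 − (-2.394) = 2.647

d′ = 2.65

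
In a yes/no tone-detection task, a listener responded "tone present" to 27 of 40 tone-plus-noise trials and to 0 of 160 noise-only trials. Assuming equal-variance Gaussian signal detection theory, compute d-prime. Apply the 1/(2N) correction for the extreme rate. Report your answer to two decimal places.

d-prime = 3.19

The false-alarm rate is 0/160 = 0, so apply the 1/(2N) correction: FA → 1/(2·160) = 0.00313.
z(H) = z(0.67500) = 0.454
z(FA) = z(0.00313) = -2.734
d' = 0.454 − (-2.734) = 3.188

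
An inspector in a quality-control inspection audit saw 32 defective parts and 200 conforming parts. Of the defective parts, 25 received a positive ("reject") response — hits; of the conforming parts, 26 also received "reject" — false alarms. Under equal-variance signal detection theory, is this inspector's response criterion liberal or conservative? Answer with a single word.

z(H) = 0.776, z(FA) = -1.126
c = −½·(z(H) + z(FA)) = 0.175
c > 0 → conservative criterion (biased toward responding “no”).

conservative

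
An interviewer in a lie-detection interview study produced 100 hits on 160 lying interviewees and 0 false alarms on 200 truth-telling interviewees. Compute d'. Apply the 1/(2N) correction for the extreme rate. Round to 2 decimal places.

The false-alarm rate is 0/200 = 0, so apply the 1/(2N) correction: FA → 1/(2·200) = 0.00250.
z(H) = z(0.62500) = 0.319
z(FA) = z(0.00250) = -2.807
d' = 0.319 − (-2.807) = 3.126

d' = 3.13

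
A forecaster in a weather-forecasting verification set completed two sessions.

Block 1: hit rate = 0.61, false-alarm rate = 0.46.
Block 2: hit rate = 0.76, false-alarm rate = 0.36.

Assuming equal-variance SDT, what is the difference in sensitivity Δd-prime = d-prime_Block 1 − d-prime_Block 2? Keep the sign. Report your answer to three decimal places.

Block 1: z(0.61) = 0.2793, z(0.46) = -0.1004, d' = 0.3797
Block 2: z(0.76) = 0.7063, z(0.36) = -0.3585, d' = 1.0648
Δd' = d'_Block 1 − d'_Block 2 = 0.3797 − 1.0648 = -0.6851
Block 2 has the higher sensitivity.

Δd-prime = -0.685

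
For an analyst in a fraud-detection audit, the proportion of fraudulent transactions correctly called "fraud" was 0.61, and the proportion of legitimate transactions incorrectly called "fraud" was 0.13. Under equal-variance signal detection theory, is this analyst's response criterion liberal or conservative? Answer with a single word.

z(H) = 0.279, z(FA) = -1.126
c = −½·(z(H) + z(FA)) = 0.4235
c > 0 → conservative criterion (biased toward responding “no”).

conservative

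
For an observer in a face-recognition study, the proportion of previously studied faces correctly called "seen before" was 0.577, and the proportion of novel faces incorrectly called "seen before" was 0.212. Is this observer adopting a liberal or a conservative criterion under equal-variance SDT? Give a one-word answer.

z(H) = 0.194, z(FA) = -0.800
c = −½·(z(H) + z(FA)) = 0.303
c > 0 → conservative criterion (biased toward responding “no”).

conservative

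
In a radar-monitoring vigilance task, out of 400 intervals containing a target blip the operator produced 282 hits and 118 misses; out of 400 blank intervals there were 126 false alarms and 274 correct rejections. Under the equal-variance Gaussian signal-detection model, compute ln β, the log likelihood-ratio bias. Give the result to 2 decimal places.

ln β = -0.03

H = 282/400 = 0.7050
FA = 126/400 = 0.3150
z(0.7050) = 0.539, z(0.3150) = -0.482
ln β = −½·[z(H)² − z(FA)²] = −0.5 × (0.291 − 0.232) = -0.0295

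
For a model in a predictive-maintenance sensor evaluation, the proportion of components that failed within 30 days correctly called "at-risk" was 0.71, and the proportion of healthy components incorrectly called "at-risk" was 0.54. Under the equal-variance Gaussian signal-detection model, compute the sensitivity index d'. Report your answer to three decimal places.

d' = 0.453

z(H) = 0.5534
z(FA) = 0.1004
d' = z(H) − z(FA) = 0.5534 − 0.1004 = 0.4530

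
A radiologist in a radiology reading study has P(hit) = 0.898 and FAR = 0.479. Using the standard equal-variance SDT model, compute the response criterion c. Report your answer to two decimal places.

z(H) = 1.270
z(FA) = -0.053
c = −½·[z(H) + z(FA)] = −0.5 × (1.270 + (-0.053)) = -0.6085
c < 0: the radiologist has a liberal response bias.

c = -0.61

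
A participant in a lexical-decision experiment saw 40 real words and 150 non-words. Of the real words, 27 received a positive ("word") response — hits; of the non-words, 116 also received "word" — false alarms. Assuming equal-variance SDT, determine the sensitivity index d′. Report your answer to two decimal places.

d′ = -0.30

H = 27/40 = 0.6750
FA = 116/150 = 0.7733
Φ⁻¹(H) = 0.454
Φ⁻¹(FA) = 0.750
d' = z(H) − z(FA) = 0.454 − 0.750 = -0.296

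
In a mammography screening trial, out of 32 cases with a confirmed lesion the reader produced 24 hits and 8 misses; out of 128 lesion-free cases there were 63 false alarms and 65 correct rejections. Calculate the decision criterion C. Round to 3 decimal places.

C = -0.327

H = 24/32 = 0.7500
FA = 63/128 = 0.4922
z(0.7500) = 0.6745, z(0.4922) = -0.0196
c = −½·[z(H) + z(FA)] = −0.5 × (0.6745 + (-0.0196)) = -0.32745
c < 0: the reader has a liberal response bias.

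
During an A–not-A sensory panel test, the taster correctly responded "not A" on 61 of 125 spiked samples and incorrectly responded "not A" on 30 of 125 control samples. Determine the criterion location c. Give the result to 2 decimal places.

c = 0.37

H = 61/125 = 0.4880
FA = 30/125 = 0.2400
z(0.4880) = -0.030, z(0.2400) = -0.706
c = −½·[z(H) + z(FA)] = −0.5 × (-0.030 + (-0.706)) = 0.368
c > 0: the taster has a conservative response bias.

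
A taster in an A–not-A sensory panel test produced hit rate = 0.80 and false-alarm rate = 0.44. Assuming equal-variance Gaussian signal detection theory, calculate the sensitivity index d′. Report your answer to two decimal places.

d′ = 0.99

z(H) = 0.842
z(FA) = -0.151
d' = z(H) − z(FA) = 0.842 − (-0.151) = 0.993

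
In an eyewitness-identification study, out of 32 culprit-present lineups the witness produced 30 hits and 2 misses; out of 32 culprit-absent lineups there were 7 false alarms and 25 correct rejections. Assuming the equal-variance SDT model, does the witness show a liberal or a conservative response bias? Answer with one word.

z(H) = 1.534, z(FA) = -0.776
c = −½·(z(H) + z(FA)) = -0.379
c < 0 → liberal criterion (biased toward responding “yes”).

liberal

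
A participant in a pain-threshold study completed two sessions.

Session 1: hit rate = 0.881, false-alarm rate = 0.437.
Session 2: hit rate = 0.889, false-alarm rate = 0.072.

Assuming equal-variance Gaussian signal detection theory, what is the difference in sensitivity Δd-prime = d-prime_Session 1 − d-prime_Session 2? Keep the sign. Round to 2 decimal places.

Session 1: z(0.881) = 1.180, z(0.437) = -0.159, d' = 1.339
Session 2: z(0.889) = 1.221, z(0.072) = -1.461, d' = 2.682
Δd' = d'_Session 1 − d'_Session 2 = 1.339 − 2.682 = -1.343
Session 2 has the higher sensitivity.

Δd-prime = -1.34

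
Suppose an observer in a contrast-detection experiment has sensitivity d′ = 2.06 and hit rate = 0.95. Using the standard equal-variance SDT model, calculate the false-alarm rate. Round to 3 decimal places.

false-alarm rate = 0.339

z(hit rate) = z(0.95) = 1.6449
z(FA) = z(H) − d' = 1.6449 − 2.06 = -0.4151
false-alarm rate = Φ(-0.4151) = 0.3390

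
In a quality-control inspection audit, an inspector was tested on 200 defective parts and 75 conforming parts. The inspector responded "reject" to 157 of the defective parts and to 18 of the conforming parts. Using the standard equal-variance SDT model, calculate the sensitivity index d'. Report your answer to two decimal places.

d' = 1.50

H = 157/200 = 0.7850
FA = 18/75 = 0.2400
z(0.7850) = 0.7892, z(0.2400) = -0.7063
d' = z(H) − z(FA) = 0.7892 − (-0.7063) = 1.4955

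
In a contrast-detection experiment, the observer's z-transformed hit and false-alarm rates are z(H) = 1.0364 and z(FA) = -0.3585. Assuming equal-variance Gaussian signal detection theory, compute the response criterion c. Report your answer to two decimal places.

c = -0.34

c = −½·[z(H) + z(FA)] = −½·(1.0364 + (-0.3585)) = -0.33895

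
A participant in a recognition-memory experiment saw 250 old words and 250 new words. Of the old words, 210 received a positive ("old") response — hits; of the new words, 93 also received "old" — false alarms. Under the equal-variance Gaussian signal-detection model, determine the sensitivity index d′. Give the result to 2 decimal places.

H = 210/250 = 0.8400
FA = 93/250 = 0.3720
z(0.8400) = 0.994, z(0.3720) = -0.327
d' = z(H) − z(FA) = 0.994 − (-0.327) = 1.321

d′ = 1.32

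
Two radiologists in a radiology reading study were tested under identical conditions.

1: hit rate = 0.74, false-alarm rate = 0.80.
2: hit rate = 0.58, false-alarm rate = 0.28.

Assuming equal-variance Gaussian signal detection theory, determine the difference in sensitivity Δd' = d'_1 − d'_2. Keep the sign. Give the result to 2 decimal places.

Δd' = -0.98

1: z(0.74) = 0.643, z(0.80) = 0.842, d' = -0.199
2: z(0.58) = 0.202, z(0.28) = -0.583, d' = 0.785
Δd' = d'_1 − d'_2 = -0.199 − 0.785 = -0.984
2 has the higher sensitivity.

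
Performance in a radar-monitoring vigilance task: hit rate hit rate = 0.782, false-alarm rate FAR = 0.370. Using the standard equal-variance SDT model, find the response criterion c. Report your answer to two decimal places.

c = -0.22

z(H) = 0.7790
z(FA) = -0.3319
c = −½·[z(H) + z(FA)] = −0.5 × (0.7790 + (-0.3319)) = -0.22355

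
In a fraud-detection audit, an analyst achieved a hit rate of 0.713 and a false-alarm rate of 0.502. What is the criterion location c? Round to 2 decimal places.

c = -0.28

z(H) = z(0.713) = 0.5622
z(FA) = z(0.502) = 0.0050
c = −½·[z(H) + z(FA)] = −0.5 × (0.5622 + 0.0050) = -0.2836
c < 0: the analyst has a liberal response bias.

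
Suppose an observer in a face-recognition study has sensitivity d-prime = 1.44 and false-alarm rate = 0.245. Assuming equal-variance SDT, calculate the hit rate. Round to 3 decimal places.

z(false-alarm rate) = z(0.245) = -0.6903
z(H) = z(FA) + d' = -0.6903 + 1.44 = 0.7497
hit rate = Φ(0.7497) = 0.7733

hit rate = 0.773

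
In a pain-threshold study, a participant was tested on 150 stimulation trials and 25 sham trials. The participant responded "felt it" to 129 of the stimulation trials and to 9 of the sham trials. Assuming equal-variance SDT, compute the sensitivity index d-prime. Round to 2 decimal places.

H = 129/150 = 0.8600
FA = 9/25 = 0.3600
z(H) = z(0.8600) = 1.0803
z(FA) = z(0.3600) = -0.3585
d' = z(H) − z(FA) = 1.0803 − (-0.3585) = 1.4388

d-prime = 1.44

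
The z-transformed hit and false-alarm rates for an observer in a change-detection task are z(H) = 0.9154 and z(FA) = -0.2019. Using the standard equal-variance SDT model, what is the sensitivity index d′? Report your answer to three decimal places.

d′ = 1.117

d' = z(H) − z(FA) = 0.9154 − (-0.2019) = 1.1173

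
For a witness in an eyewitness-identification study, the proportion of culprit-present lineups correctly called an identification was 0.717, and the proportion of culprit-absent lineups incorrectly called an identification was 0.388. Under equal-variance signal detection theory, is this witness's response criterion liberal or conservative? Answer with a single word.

liberal

z(H) = 0.574, z(FA) = -0.285
c = −½·(z(H) + z(FA)) = -0.1445
c < 0 → liberal criterion (biased toward responding “yes”).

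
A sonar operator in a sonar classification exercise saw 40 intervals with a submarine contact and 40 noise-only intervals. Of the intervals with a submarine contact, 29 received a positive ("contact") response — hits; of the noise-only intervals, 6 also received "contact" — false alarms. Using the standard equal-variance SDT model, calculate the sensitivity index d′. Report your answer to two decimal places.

H = 29/40 = 0.7250
FA = 6/40 = 0.1500
Φ⁻¹(H) = Φ⁻¹(0.7250) = 0.5978
Φ⁻¹(FA) = Φ⁻¹(0.1500) = -1.0364
d' = z(H) − z(FA) = 0.5978 − (-1.0364) = 1.6342

d′ = 1.63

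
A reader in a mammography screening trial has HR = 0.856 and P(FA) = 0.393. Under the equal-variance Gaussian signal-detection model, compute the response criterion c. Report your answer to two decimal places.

c = -0.40

z(H) = 1.063
z(FA) = -0.272
c = −½·[z(H) + z(FA)] = −0.5 × (1.063 + (-0.272)) = -0.3955
c < 0: the reader has a liberal response bias.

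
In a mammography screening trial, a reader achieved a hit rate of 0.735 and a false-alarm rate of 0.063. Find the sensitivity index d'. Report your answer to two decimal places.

z(H) = z(0.735) = 0.628
z(FA) = z(0.063) = -1.530
d' = z(H) − z(FA) = 0.628 − (-1.530) = 2.158

d' = 2.16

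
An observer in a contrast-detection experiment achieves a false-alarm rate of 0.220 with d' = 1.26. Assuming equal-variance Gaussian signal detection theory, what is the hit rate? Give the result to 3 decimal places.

z(false-alarm rate) = z(0.220) = -0.7722
z(H) = z(FA) + d' = -0.7722 + 1.26 = 0.4878
hit rate = Φ(0.4878) = 0.6872

hit rate = 0.687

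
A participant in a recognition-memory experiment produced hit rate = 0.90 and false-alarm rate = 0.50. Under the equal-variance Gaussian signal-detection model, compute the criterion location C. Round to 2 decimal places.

z(H) = z(0.90) = 1.282
z(FA) = z(0.50) = 0.000
c = −½·[z(H) + z(FA)] = −0.5 × (1.282 + 0.000) = -0.641

C = -0.64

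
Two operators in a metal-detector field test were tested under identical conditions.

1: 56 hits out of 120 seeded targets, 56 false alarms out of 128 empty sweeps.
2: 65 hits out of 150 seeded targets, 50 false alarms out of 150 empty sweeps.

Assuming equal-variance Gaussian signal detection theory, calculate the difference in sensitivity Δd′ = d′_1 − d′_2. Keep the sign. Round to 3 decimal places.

1: z(0.4667) = -0.0836, z(0.4375) = -0.1573, d' = 0.0737
2: z(0.4333) = -0.1680, z(0.3333) = -0.4308, d' = 0.2628
Δd' = d'_1 − d'_2 = 0.0737 − 0.2628 = -0.1891
2 has the higher sensitivity.

Δd′ = -0.189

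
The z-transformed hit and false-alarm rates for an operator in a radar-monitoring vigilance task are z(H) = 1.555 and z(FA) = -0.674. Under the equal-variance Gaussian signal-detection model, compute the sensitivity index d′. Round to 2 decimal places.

d' = z(H) − z(FA) = 1.555 − (-0.674) = 2.229

d′ = 2.23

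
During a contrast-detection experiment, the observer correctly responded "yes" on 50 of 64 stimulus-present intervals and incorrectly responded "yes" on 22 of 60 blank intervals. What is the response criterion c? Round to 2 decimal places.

H = 50/64 = 0.7812
FA = 22/60 = 0.3667
z(H) = z(0.7812) = 0.776
z(FA) = z(0.3667) = -0.341
c = −½·[z(H) + z(FA)] = −0.5 × (0.776 + (-0.341)) = -0.2175
c < 0: the observer has a liberal response bias.

c = -0.22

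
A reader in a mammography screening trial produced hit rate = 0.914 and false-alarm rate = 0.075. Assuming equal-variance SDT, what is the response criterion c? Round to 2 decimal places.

c = 0.04

z(H) = 1.366
z(FA) = -1.440
c = −½·[z(H) + z(FA)] = −0.5 × (1.366 + (-1.440)) = 0.037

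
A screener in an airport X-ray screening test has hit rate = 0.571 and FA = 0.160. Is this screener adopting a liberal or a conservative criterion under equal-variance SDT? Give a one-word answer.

conservative

z(H) = 0.179, z(FA) = -0.994
c = −½·(z(H) + z(FA)) = 0.4075
c > 0 → conservative criterion (biased toward responding “no”).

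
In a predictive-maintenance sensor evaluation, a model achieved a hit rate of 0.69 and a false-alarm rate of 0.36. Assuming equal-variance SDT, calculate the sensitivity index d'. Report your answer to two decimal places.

d' = 0.85

Φ⁻¹(H) = Φ⁻¹(0.69) = 0.496
Φ⁻¹(FA) = Φ⁻¹(0.36) = -0.358
d' = z(H) − z(FA) = 0.496 − (-0.358) = 0.854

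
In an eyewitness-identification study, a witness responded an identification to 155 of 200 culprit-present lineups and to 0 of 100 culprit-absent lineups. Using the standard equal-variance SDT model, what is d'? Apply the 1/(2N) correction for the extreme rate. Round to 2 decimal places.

The false-alarm rate is 0/100 = 0, so apply the 1/(2N) correction: FA → 1/(2·100) = 0.00500.
z(H) = z(0.77500) = 0.755
z(FA) = z(0.00500) = -2.576
d' = 0.755 − (-2.576) = 3.331

d' = 3.33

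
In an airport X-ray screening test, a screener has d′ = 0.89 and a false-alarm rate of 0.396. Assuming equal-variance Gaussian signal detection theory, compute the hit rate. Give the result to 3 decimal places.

hit rate = 0.734

z(false-alarm rate) = z(0.396) = -0.2637
z(H) = z(FA) + d' = -0.2637 + 0.89 = 0.6263
hit rate = Φ(0.6263) = 0.7344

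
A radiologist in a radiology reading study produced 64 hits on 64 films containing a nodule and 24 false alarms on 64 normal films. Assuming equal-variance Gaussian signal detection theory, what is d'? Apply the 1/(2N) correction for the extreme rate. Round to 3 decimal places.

d' = 2.736

The hit rate is 64/64 = 1, so apply the 1/(2N) correction: H → 1 − 1/(2·64) = 0.99219.
z(H) = z(0.99219) = 2.4177
z(FA) = z(0.37500) = -0.3186
d' = 2.4177 − (-0.3186) = 2.7363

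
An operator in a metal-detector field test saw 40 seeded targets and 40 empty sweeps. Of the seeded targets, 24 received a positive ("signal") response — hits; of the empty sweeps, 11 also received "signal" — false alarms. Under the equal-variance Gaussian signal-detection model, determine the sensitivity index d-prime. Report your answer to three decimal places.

d-prime = 0.851

H = 24/40 = 0.6000
FA = 11/40 = 0.2750
Φ⁻¹(H) = Φ⁻¹(0.6000) = 0.2533
Φ⁻¹(FA) = Φ⁻¹(0.2750) = -0.5978
d' = z(H) − z(FA) = 0.2533 − (-0.5978) = 0.8511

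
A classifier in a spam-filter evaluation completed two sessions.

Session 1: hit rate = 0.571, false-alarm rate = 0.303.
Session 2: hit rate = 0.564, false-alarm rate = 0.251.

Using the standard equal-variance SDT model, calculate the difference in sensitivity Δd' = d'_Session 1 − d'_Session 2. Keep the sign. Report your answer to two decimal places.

Session 1: z(0.571) = 0.179, z(0.303) = -0.516, d' = 0.695
Session 2: z(0.564) = 0.161, z(0.251) = -0.671, d' = 0.832
Δd' = d'_Session 1 − d'_Session 2 = 0.695 − 0.832 = -0.137
Session 2 has the higher sensitivity.

Δd' = -0.14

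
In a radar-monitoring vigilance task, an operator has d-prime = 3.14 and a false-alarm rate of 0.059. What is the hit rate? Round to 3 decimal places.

z(false-alarm rate) = z(0.059) = -1.5632
z(H) = z(FA) + d' = -1.5632 + 3.14 = 1.5768
hit rate = Φ(1.5768) = 0.9426

hit rate = 0.943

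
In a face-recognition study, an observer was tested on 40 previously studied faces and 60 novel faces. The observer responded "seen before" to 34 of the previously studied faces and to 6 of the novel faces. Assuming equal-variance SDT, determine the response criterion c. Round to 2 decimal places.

H = 34/40 = 0.8500
FA = 6/60 = 0.1000
z(0.8500) = 1.0364, z(0.1000) = -1.2816
c = −½·[z(H) + z(FA)] = −0.5 × (1.0364 + (-1.2816)) = 0.1226

c = 0.12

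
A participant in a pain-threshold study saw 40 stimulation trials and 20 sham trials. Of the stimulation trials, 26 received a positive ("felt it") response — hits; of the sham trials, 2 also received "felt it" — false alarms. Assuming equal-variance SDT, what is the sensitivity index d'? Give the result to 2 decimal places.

H = 26/40 = 0.6500
FA = 2/20 = 0.1000
z(H) = 0.3853
z(FA) = -1.2816
d' = z(H) − z(FA) = 0.3853 − (-1.2816) = 1.6669

d' = 1.67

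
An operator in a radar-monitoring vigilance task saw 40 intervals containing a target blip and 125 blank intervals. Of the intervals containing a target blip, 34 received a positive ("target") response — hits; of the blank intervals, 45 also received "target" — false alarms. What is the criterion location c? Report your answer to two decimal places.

c = -0.34

H = 34/40 = 0.8500
FA = 45/125 = 0.3600
z(H) = z(0.8500) = 1.036
z(FA) = z(0.3600) = -0.358
c = −½·[z(H) + z(FA)] = −0.5 × (1.036 + (-0.358)) = -0.339
c < 0: the operator has a liberal response bias.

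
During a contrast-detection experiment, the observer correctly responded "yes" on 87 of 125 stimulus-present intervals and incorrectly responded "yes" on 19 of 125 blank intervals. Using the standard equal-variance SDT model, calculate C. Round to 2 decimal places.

C = 0.26

H = 87/125 = 0.6960
FA = 19/125 = 0.1520
Φ⁻¹(H) = Φ⁻¹(0.6960) = 0.5129
Φ⁻¹(FA) = Φ⁻¹(0.1520) = -1.0279
c = −½·[z(H) + z(FA)] = −0.5 × (0.5129 + (-1.0279)) = 0.2575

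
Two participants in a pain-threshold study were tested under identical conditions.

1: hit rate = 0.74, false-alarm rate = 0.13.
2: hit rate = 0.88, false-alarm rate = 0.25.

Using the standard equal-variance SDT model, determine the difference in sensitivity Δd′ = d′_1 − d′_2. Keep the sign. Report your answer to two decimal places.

Δd′ = -0.08

1: z(0.74) = 0.643, z(0.13) = -1.126, d' = 1.769
2: z(0.88) = 1.175, z(0.25) = -0.674, d' = 1.849
Δd' = d'_1 − d'_2 = 1.769 − 1.849 = -0.080
2 has the higher sensitivity.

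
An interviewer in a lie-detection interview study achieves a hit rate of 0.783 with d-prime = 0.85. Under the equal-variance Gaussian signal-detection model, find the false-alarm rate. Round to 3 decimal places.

z(hit rate) = z(0.783) = 0.7824
z(FA) = z(H) − d' = 0.7824 − 0.85 = -0.0676
false-alarm rate = Φ(-0.0676) = 0.4731

false-alarm rate = 0.473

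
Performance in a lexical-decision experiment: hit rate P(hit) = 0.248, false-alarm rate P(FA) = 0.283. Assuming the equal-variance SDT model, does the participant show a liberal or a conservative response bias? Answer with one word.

conservative

z(H) = -0.681, z(FA) = -0.574
c = −½·(z(H) + z(FA)) = 0.6275
c > 0 → conservative criterion (biased toward responding “no”).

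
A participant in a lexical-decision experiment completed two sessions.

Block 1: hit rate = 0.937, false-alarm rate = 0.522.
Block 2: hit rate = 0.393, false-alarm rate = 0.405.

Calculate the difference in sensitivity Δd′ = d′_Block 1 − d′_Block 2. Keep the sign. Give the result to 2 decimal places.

Δd′ = 1.51

Block 1: z(0.937) = 1.530, z(0.522) = 0.055, d' = 1.475
Block 2: z(0.393) = -0.272, z(0.405) = -0.240, d' = -0.032
Δd' = d'_Block 1 − d'_Block 2 = 1.475 − (-0.032) = 1.507
Block 1 has the higher sensitivity.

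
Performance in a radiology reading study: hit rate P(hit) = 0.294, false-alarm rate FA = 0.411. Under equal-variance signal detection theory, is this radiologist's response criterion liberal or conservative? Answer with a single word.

conservative

z(H) = -0.542, z(FA) = -0.225
c = −½·(z(H) + z(FA)) = 0.3835
c > 0 → conservative criterion (biased toward responding “no”).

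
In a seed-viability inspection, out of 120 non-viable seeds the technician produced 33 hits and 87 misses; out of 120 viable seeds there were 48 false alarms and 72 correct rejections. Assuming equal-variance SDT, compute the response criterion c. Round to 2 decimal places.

c = 0.43

H = 33/120 = 0.2750
FA = 48/120 = 0.4000
Φ⁻¹(0.2750) = -0.598, Φ⁻¹(0.4000) = -0.253
c = −½·[z(H) + z(FA)] = −0.5 × (-0.598 + (-0.253)) = 0.4255
c > 0: the technician has a conservative response bias.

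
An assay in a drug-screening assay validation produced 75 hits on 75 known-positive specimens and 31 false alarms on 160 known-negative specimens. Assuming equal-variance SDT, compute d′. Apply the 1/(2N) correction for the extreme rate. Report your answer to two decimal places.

d′ = 3.34

The hit rate is 75/75 = 1, so apply the 1/(2N) correction: H → 1 − 1/(2·75) = 0.99333.
z(H) = z(0.99333) = 2.475
z(FA) = z(0.19375) = -0.864
d' = 2.475 − (-0.864) = 3.339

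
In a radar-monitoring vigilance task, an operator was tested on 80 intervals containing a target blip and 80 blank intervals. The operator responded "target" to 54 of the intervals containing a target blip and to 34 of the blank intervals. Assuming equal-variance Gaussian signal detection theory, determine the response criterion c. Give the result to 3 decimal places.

H = 54/80 = 0.6750
FA = 34/80 = 0.4250
Φ⁻¹(H) = Φ⁻¹(0.6750) = 0.4538
Φ⁻¹(FA) = Φ⁻¹(0.4250) = -0.1891
c = −½·[z(H) + z(FA)] = −0.5 × (0.4538 + (-0.1891)) = -0.13235
c < 0: the operator has a liberal response bias.

c = -0.132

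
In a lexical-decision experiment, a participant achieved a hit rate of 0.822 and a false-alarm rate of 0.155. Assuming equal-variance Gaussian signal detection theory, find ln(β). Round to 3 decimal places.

ln β = 0.089

z(H) = z(0.822) = 0.9230
z(FA) = z(0.155) = -1.0152
ln β = −½·[z(H)² − z(FA)²] = −0.5 × (0.8519 − 1.0306) = 0.08935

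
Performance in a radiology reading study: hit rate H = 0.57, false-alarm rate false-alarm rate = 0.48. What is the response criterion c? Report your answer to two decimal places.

c = -0.06

Φ⁻¹(H) = 0.176
Φ⁻¹(FA) = -0.050
c = −½·[z(H) + z(FA)] = −0.5 × (0.176 + (-0.050)) = -0.063
c < 0: the radiologist has a liberal response bias.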